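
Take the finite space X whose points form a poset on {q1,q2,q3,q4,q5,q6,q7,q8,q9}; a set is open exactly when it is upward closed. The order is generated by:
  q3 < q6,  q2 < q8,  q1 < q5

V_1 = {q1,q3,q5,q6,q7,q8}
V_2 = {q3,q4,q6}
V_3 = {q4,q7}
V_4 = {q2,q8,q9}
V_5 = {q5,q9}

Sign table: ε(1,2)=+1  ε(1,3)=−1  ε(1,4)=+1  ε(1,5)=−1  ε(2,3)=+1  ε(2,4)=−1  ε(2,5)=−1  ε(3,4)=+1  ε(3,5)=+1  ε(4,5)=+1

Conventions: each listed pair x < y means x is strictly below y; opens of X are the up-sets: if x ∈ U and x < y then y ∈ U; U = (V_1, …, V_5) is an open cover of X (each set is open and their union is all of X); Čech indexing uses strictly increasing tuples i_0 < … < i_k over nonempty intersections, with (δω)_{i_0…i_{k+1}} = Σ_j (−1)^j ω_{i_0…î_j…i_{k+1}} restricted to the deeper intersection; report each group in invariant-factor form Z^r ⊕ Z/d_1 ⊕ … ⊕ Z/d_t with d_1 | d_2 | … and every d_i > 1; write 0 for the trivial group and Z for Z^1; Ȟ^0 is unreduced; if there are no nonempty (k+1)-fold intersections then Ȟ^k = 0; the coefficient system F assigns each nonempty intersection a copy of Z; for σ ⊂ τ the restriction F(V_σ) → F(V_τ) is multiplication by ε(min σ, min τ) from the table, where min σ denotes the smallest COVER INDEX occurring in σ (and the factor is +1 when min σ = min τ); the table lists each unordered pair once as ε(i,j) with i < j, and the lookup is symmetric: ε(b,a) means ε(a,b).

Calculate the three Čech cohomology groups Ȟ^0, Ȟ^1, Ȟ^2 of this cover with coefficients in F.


nerve simplices:
  V12={q3,q6} V13={q7} V14={q8} V15={q5} V23={q4} V45={q9}
C dims 5,6; δ0: rk 5, SNF 1^4·2
degree 0: 5−5−0 = 0 → Ȟ^0 ≅ 0
degree 1: 6−0−5 = 1 plus torsion [2] → Ȟ^1 ≅ Z ⊕ Z/2
degree 2: 0−0−0 = 0 → Ȟ^2 ≅ 0

Ȟ^0 ≅ 0; Ȟ^1 ≅ Z ⊕ Z/2; Ȟ^2 ≅ 0


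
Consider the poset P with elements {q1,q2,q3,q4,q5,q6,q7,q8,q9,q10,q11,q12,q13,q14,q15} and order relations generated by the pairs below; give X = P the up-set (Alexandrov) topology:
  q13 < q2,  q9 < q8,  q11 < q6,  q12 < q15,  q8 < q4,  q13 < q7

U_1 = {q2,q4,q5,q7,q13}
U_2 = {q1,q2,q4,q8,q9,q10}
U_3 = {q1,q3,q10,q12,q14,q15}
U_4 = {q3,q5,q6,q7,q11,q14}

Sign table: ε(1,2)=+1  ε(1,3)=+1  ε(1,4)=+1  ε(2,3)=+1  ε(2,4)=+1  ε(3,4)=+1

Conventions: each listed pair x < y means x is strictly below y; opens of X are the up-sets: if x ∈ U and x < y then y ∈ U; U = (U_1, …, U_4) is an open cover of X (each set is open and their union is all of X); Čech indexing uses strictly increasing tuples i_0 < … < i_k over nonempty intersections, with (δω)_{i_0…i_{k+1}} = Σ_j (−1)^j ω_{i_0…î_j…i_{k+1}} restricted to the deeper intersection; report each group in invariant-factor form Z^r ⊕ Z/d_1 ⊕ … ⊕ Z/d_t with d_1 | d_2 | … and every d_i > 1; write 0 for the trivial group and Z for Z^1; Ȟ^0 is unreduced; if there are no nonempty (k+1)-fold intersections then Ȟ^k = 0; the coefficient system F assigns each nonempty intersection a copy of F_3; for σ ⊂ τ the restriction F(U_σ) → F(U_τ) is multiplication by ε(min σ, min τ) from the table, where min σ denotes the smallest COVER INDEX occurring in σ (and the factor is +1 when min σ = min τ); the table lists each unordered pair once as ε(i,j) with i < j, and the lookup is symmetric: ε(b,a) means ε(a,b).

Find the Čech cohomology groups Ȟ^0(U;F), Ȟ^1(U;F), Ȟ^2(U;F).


nonempty intersections:
  U12={q2,q4} U14={q5,q7} U23={q1,q10} U34={q3,q14}
C dims 4,4; δ0: rk_F3 3
Ȟ^0: (4−3)−0=1 ⇒ Z/3
Ȟ^1: (4−0)−3=1 ⇒ Z/3
Ȟ^2: (0−0)−0=0 ⇒ 0

Ȟ^0(U;F) ≅ Z/3, Ȟ^1(U;F) ≅ Z/3, Ȟ^2(U;F) ≅ 0


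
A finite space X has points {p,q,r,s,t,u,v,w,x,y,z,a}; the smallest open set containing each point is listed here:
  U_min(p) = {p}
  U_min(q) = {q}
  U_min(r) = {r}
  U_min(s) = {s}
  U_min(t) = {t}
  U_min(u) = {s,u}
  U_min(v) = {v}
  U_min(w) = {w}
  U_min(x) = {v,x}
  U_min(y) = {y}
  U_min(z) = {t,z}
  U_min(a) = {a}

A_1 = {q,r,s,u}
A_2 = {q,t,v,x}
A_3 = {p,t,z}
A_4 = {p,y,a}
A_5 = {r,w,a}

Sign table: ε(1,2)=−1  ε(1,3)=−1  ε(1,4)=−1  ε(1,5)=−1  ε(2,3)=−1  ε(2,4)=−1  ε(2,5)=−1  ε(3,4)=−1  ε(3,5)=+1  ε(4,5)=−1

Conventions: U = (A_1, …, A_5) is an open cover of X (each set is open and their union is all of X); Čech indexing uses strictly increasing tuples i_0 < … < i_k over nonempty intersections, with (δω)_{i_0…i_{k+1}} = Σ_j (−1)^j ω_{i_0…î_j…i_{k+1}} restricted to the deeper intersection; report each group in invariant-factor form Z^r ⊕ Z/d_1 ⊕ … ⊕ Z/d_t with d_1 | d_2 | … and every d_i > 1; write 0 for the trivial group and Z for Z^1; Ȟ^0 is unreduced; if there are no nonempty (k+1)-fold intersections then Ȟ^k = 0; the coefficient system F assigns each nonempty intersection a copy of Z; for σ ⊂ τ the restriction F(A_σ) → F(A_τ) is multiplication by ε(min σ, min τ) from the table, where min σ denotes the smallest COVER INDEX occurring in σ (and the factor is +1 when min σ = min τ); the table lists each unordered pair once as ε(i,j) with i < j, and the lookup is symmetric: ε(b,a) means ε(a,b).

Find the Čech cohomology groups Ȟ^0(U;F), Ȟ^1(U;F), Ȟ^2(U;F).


nerve of the cover:
  A12={q} A15={r} A23={t} A34={p} A45={a}
C dims 5,5; δ0: rk 5, SNF 1^4·2
Ȟ^0 = (5 − 5) − 0 = 0, so Ȟ^0 ≅ 0
Ȟ^1 = (5 − 0) − 5 = 0 plus torsion [2], so Ȟ^1 ≅ Z/2
Ȟ^2 = (0 − 0) − 0 = 0, so Ȟ^2 ≅ 0

Ȟ^0 = 0; Ȟ^1 = Z/2; Ȟ^2 = 0


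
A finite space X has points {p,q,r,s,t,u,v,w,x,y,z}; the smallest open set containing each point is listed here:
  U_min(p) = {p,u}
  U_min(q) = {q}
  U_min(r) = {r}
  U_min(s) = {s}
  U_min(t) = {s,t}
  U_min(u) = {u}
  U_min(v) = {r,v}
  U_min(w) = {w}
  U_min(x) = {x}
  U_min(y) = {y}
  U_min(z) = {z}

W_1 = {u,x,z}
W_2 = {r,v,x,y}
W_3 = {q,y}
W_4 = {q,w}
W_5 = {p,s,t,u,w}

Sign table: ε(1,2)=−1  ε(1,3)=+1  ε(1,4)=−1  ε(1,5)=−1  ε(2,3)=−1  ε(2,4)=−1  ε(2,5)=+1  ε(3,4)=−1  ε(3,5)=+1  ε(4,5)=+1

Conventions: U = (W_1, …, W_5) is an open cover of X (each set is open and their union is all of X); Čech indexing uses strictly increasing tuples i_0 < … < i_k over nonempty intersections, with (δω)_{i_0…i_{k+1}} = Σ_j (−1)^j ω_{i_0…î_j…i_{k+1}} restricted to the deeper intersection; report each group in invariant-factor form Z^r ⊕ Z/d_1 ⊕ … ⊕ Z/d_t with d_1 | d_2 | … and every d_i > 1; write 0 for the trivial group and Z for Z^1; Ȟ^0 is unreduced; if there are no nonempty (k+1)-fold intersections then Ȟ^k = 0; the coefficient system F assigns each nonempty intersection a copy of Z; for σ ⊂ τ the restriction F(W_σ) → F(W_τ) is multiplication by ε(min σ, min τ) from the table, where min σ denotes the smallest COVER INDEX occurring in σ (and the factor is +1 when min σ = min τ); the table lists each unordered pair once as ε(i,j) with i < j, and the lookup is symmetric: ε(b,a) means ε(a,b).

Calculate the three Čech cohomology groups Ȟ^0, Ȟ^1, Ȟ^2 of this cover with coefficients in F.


Ȟ^0 ≅ Z, Ȟ^1 ≅ Z, Ȟ^2 ≅ 0

intersection data:
  W12={x} W15={u} W23={y} W34={q} W45={w}
C dims 5,5; δ0: rk 4, SNF 1^4
Ȟ^0 = (5 − 4) − 0 = 1, so Ȟ^0 ≅ Z
Ȟ^1 = (5 − 0) − 4 = 1, so Ȟ^1 ≅ Z
Ȟ^2 = (0 − 0) − 0 = 0, so Ȟ^2 ≅ 0


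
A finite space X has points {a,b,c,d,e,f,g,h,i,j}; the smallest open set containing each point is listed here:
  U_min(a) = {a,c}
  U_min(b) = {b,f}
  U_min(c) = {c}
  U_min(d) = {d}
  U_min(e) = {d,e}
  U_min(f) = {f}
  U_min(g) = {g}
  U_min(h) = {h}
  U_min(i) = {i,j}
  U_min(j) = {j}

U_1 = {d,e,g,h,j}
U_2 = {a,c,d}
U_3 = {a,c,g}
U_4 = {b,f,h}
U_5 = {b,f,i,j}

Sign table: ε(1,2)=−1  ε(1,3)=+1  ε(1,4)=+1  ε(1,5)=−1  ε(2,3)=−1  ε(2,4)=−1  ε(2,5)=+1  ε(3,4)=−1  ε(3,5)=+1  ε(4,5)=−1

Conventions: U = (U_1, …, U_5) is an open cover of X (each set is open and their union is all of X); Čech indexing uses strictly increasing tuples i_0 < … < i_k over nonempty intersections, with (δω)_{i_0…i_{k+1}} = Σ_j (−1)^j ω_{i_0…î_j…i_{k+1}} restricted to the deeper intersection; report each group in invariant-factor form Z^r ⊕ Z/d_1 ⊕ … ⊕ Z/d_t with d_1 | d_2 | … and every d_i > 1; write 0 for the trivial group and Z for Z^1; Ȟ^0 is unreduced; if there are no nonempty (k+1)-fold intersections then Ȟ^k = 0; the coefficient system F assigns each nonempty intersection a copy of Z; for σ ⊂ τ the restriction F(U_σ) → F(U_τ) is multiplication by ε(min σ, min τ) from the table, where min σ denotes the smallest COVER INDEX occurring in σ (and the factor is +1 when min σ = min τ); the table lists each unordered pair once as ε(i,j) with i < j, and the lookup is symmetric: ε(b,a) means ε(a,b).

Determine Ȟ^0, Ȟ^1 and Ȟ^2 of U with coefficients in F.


intersection data:
  U12={d} U13={g} U14={h} U15={j} U23={a,c} U45={b,f}
C dims 5,6; δ0: rk 4, SNF 1^4
Ȟ^0 = (5 − 4) − 0 = 1, so Ȟ^0 ≅ Z
Ȟ^1 = (6 − 0) − 4 = 2, so Ȟ^1 ≅ Z^2
Ȟ^2 = (0 − 0) − 0 = 0, so Ȟ^2 ≅ 0

Ȟ^0 = Z,  Ȟ^1 = Z^2,  Ȟ^2 = 0


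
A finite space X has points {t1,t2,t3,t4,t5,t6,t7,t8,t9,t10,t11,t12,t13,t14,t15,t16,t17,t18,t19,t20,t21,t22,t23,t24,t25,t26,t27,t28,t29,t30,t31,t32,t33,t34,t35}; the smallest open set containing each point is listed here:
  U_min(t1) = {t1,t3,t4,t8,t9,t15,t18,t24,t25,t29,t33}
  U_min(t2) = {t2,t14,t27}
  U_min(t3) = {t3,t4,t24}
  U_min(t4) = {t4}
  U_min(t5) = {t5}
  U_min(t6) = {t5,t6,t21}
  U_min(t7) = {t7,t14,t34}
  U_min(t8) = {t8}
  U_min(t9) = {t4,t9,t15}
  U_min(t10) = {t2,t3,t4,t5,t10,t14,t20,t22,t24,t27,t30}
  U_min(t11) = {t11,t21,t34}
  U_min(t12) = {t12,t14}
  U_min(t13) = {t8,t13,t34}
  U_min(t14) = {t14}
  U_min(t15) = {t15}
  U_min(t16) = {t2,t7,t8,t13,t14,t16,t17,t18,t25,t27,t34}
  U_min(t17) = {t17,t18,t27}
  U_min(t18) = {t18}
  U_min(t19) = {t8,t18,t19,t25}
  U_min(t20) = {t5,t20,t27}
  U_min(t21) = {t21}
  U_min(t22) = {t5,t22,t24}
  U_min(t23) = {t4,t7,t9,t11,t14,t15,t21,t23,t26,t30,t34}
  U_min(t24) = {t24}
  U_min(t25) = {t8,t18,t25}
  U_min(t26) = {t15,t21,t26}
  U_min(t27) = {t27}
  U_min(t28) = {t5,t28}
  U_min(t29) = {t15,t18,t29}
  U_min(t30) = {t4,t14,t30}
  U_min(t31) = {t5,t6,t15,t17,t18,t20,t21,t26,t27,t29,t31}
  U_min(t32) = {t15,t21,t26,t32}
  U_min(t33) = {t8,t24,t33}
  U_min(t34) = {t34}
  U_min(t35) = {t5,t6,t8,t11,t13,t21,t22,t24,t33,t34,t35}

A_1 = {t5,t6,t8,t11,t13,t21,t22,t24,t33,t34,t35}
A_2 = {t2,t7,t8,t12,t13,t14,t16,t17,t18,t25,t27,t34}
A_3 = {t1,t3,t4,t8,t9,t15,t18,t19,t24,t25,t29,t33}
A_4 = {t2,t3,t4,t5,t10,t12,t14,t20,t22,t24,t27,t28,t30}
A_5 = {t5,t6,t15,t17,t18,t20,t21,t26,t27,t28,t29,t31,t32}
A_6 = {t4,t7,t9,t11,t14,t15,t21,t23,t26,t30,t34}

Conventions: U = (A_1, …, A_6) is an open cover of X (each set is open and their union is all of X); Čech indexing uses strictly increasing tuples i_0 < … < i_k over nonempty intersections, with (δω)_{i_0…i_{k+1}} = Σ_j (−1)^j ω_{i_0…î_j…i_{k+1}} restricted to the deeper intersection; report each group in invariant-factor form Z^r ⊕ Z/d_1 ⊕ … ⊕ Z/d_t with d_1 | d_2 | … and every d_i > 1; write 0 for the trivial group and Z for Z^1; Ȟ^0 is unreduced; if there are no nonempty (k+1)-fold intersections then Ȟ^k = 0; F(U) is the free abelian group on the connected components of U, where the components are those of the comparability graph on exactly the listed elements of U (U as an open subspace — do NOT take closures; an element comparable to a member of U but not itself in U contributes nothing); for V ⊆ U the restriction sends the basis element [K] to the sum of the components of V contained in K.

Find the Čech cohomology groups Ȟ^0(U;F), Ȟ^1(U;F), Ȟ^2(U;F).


cover nerve:
  A12={t8,t13,t34} A13={t8,t24,t33} A14={t5,t22,t24} A15={t5,t6,t21} A16={t11,t21,t34} A23={t8,t18,t25} A24={t2,t12,t14,t27} A25={t17,t18,t27} A26={t7,t14,t34} A34={t3,t4,t24} A35={t15,t18,t29} A36={t4,t9,t15} A45={t5,t20,t27,t28} A46={t4,t14,t30} A56={t15,t21,t26}
  A123={t8} A126={t34} A134={t24} A145={t5} A156={t21} A235={t18} A245={t27} A246={t14} A346={t4} A356={t15}
components per intersection:
  A1: {t5,t6,t8,t11,t13,t21,t22,t24,t33,t34,t35}
  A2: {t2,t7,t8,t12,t13,t14,t16,t17,t18,t25,t27,t34}
  A3: {t1,t3,t4,t8,t9,t15,t18,t19,t24,t25,t29,t33}
  A4: {t2,t3,t4,t5,t10,t12,t14,t20,t22,t24,t27,t28,t30}
  A5: {t5,t6,t15,t17,t18,t20,t21,t26,t27,t28,t29,t31,t32}
  A6: {t4,t7,t9,t11,t14,t15,t21,t23,t26,t30,t34}
  A12: {t8,t13,t34}
  A13: {t8,t24,t33}
  A14: {t5,t22,t24}
  A15: {t5,t6,t21}
  A16: {t11,t21,t34}
  A23: {t8,t18,t25}
  A24: {t2,t12,t14,t27}
  A25: {t17,t18,t27}
  A26: {t7,t14,t34}
  A34: {t3,t4,t24}
  A35: {t15,t18,t29}
  A36: {t4,t9,t15}
  A45: {t5,t20,t27,t28}
  A46: {t4,t14,t30}
  A56: {t15,t21,t26}
  A123: {t8}
  A126: {t34}
  A134: {t24}
  A145: {t5}
  A156: {t21}
  A235: {t18}
  A245: {t27}
  A246: {t14}
  A346: {t4}
  A356: {t15}
C dims 6,15,10; δ0: rk 5, SNF 1^5; δ1: rk 10, SNF 1^9·2
Ȟ^0: (6−5)−0=1 ⇒ Z
Ȟ^1: (15−10)−5=0 ⇒ 0
Ȟ^2: (10−0)−10=0 plus torsion [2] ⇒ Z/2

Ȟ^0 ≅ Z, Ȟ^1 ≅ 0 and Ȟ^2 ≅ Z/2


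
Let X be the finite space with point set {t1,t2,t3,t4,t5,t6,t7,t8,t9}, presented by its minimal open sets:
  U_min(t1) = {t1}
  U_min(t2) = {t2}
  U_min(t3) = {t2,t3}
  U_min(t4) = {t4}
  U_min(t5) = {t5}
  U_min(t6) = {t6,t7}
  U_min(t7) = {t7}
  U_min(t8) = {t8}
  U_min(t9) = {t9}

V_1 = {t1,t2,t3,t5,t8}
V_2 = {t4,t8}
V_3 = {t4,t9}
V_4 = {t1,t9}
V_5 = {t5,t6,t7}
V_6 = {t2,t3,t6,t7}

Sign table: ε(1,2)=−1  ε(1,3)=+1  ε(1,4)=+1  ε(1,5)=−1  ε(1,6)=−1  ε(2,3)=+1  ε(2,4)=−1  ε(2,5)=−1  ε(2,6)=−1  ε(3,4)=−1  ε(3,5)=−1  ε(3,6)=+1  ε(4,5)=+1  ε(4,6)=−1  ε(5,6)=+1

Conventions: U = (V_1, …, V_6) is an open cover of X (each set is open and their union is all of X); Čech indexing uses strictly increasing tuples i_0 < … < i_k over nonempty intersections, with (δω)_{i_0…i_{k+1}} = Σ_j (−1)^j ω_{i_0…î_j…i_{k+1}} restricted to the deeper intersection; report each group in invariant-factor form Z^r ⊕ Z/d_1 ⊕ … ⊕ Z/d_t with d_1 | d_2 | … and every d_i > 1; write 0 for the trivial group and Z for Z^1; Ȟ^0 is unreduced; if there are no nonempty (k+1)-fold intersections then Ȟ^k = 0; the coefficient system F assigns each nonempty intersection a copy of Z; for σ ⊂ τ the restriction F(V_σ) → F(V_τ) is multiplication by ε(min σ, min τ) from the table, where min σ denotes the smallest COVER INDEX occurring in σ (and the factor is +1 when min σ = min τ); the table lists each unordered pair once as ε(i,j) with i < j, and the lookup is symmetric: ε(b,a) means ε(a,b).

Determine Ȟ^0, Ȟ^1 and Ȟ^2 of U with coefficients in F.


Ȟ^0 ≅ Z,  Ȟ^1 ≅ Z^2,  Ȟ^2 ≅ 0

nonempty overlaps:
  V12={t8} V14={t1} V15={t5} V16={t2,t3} V23={t4} V34={t9} V56={t6,t7}
C dims 6,7; δ0: rk 5, SNF 1^5
degree 0: 6−5−0 = 1 → Ȟ^0 ≅ Z
degree 1: 7−0−5 = 2 → Ȟ^1 ≅ Z^2
degree 2: 0−0−0 = 0 → Ȟ^2 ≅ 0


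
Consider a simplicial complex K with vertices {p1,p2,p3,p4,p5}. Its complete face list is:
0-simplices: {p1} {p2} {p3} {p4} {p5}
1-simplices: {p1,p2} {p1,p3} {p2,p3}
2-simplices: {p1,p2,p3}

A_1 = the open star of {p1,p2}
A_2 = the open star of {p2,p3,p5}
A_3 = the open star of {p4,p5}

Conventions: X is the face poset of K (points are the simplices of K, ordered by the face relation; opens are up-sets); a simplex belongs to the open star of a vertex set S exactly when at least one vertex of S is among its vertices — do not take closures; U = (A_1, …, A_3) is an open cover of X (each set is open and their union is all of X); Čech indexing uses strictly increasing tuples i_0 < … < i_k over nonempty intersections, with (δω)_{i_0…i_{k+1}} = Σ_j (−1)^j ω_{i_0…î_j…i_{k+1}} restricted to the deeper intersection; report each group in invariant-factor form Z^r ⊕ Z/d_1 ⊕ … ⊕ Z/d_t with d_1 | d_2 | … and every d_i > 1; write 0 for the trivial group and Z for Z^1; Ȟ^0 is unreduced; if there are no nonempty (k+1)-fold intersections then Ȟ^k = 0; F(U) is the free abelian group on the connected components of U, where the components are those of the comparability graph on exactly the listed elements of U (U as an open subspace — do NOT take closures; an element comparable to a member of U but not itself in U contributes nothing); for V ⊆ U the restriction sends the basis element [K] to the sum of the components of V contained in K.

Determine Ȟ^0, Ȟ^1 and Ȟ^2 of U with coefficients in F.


Ȟ^0 ≅ Z^3, Ȟ^1 ≅ 0 and Ȟ^2 ≅ 0

intersection data:
  A1={{p1},{p2},{p1,p2},{p1,p3},{p2,p3},{p1,p2,p3}} A2={{p2},{p3},{p5},{p1,p2},{p1,p3},{p2,p3},{p1,p2,p3}} A3={{p4},{p5}}
  A12={{p2},{p1,p2},{p1,p3},{p2,p3},{p1,p2,p3}} A23={{p5}}
components per intersection:
  A1: {{p1},{p2},{p1,p2},{p1,p3},{p2,p3},{p1,p2,p3}}
  A2: {{p2},{p3},{p1,p2},{p1,p3},{p2,p3},{p1,p2,p3}} {{p5}}
  A3: {{p4}} {{p5}}
  A12: {{p2},{p1,p2},{p1,p3},{p2,p3},{p1,p2,p3}}
  A23: {{p5}}
C dims 5,2; δ0: rk 2, SNF 1^2
Ȟ^0 = (5 − 2) − 0 = 3, so Ȟ^0 ≅ Z^3
Ȟ^1 = (2 − 0) − 2 = 0, so Ȟ^1 ≅ 0
Ȟ^2 = (0 − 0) − 0 = 0, so Ȟ^2 ≅ 0


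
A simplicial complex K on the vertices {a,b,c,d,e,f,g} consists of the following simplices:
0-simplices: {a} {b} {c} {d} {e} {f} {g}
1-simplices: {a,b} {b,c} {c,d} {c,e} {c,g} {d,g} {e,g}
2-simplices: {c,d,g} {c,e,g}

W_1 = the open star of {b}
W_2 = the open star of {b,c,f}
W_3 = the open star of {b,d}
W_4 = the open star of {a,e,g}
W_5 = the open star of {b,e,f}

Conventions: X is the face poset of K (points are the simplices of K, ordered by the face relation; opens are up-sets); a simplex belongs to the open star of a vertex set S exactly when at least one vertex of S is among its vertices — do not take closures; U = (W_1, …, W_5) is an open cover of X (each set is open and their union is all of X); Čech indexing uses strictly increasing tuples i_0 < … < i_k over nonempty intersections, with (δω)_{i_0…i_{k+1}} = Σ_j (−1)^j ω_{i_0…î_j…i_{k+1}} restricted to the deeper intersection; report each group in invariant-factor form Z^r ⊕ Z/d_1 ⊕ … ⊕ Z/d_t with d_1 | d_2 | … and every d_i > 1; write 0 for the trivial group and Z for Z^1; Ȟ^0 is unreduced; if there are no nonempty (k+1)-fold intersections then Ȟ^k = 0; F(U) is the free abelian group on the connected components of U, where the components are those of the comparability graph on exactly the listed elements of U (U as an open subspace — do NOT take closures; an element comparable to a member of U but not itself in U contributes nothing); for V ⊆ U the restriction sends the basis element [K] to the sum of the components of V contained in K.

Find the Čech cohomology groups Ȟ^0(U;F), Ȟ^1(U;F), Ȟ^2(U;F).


nerve of the cover:
  W1={{b},{a,b},{b,c}} W2={{b},{c},{f},{a,b},{b,c},{c,d},{c,e},{c,g},{c,d,g},{c,e,g}} W3={{b},{d},{a,b},{b,c},{c,d},{d,g},{c,d,g}} W4={{a},{e},{g},{a,b},{c,e},{c,g},{d,g},{e,g},{c,d,g},{c,e,g}} W5={{b},{e},{f},{a,b},{b,c},{c,e},{e,g},{c,e,g}}
  W12={{b},{a,b},{b,c}} W13={{b},{a,b},{b,c}} W14={{a,b}} W15={{b},{a,b},{b,c}} W23={{b},{a,b},{b,c},{c,d},{c,d,g}} W24={{a,b},{c,e},{c,g},{c,d,g},{c,e,g}} W25={{b},{f},{a,b},{b,c},{c,e},{c,e,g}} W34={{a,b},{d,g},{c,d,g}} W35={{b},{a,b},{b,c}} W45={{e},{a,b},{c,e},{e,g},{c,e,g}}
  W123={{b},{a,b},{b,c}} W124={{a,b}} W125={{b},{a,b},{b,c}} W134={{a,b}} W135={{b},{a,b},{b,c}} W145={{a,b}} W234={{a,b},{c,d,g}} W235={{b},{a,b},{b,c}} W245={{a,b},{c,e},{c,e,g}} W345={{a,b}}
  W1234={{a,b}} W1235={{b},{a,b},{b,c}} W1245={{a,b}} W1345={{a,b}} W2345={{a,b}}
  W12345={{a,b}}
components per intersection:
  W1: {{b},{a,b},{b,c}}
  W2: {{b},{c},{a,b},{b,c},{c,d},{c,e},{c,g},{c,d,g},{c,e,g}} {{f}}
  W3: {{b},{a,b},{b,c}} {{d},{c,d},{d,g},{c,d,g}}
  W4: {{a},{a,b}} {{e},{g},{c,e},{c,g},{d,g},{e,g},{c,d,g},{c,e,g}}
  W5: {{b},{a,b},{b,c}} {{e},{c,e},{e,g},{c,e,g}} {{f}}
  W12: {{b},{a,b},{b,c}}
  W13: {{b},{a,b},{b,c}}
  W14: {{a,b}}
  W15: {{b},{a,b},{b,c}}
  W23: {{b},{a,b},{b,c}} {{c,d},{c,d,g}}
  W24: {{a,b}} {{c,e},{c,g},{c,d,g},{c,e,g}}
  W25: {{b},{a,b},{b,c}} {{f}} {{c,e},{c,e,g}}
  W34: {{a,b}} {{d,g},{c,d,g}}
  W35: {{b},{a,b},{b,c}}
  W45: {{e},{c,e},{e,g},{c,e,g}} {{a,b}}
  W123: {{b},{a,b},{b,c}}
  W124: {{a,b}}
  W125: {{b},{a,b},{b,c}}
  W134: {{a,b}}
  W135: {{b},{a,b},{b,c}}
  W145: {{a,b}}
  W234: {{a,b}} {{c,d,g}}
  W235: {{b},{a,b},{b,c}}
  W245: {{a,b}} {{c,e},{c,e,g}}
  W345: {{a,b}}
  W1234: {{a,b}}
  W1235: {{b},{a,b},{b,c}}
  W1245: {{a,b}}
  W1345: {{a,b}}
  W2345: {{a,b}}
  W12345: {{a,b}}
C dims 10,16,12,5; δ0: rk 8, SNF 1^8; δ1: rk 8, SNF 1^8; δ2: rk 4, SNF 1^4
Ȟ^0 = (10 − 8) − 0 = 2, so Ȟ^0 ≅ Z^2
Ȟ^1 = (16 − 8) − 8 = 0, so Ȟ^1 ≅ 0
Ȟ^2 = (12 − 4) − 8 = 0, so Ȟ^2 ≅ 0

Ȟ^0 ≅ Z^2; Ȟ^1 ≅ 0; Ȟ^2 ≅ 0


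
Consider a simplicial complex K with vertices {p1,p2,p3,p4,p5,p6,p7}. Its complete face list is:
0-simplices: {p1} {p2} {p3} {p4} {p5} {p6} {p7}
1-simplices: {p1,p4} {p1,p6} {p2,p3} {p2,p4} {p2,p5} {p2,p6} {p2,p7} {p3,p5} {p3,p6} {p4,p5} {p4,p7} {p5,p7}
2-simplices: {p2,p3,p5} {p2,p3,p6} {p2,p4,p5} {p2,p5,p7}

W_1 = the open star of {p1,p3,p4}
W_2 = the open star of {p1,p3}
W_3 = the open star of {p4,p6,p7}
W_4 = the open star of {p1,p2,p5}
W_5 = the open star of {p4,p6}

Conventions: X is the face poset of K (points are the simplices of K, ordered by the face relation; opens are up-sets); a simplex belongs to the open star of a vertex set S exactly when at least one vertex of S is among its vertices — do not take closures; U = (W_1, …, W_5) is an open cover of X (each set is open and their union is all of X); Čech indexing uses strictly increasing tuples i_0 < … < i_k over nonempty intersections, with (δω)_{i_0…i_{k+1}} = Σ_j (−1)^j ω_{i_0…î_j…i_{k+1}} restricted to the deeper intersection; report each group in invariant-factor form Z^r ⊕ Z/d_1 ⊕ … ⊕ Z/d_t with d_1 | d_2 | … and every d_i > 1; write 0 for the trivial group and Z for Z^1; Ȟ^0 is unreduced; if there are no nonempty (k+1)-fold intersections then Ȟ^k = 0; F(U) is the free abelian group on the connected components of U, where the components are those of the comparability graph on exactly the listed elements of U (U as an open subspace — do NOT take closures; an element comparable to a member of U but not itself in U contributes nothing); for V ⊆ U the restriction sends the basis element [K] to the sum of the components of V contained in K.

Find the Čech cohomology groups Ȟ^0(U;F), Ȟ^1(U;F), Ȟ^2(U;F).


Ȟ^0 = Z, Ȟ^1 = Z^2, Ȟ^2 = 0

nonempty overlaps:
  W1={{p1},{p3},{p4},{p1,p4},{p1,p6},{p2,p3},{p2,p4},{p3,p5},{p3,p6},{p4,p5},{p4,p7},{p2,p3,p5},{p2,p3,p6},{p2,p4,p5}} W2={{p1},{p3},{p1,p4},{p1,p6},{p2,p3},{p3,p5},{p3,p6},{p2,p3,p5},{p2,p3,p6}} W3={{p4},{p6},{p7},{p1,p4},{p1,p6},{p2,p4},{p2,p6},{p2,p7},{p3,p6},{p4,p5},{p4,p7},{p5,p7},{p2,p3,p6},{p2,p4,p5},{p2,p5,p7}} W4={{p1},{p2},{p5},{p1,p4},{p1,p6},{p2,p3},{p2,p4},{p2,p5},{p2,p6},{p2,p7},{p3,p5},{p4,p5},{p5,p7},{p2,p3,p5},{p2,p3,p6},{p2,p4,p5},{p2,p5,p7}} W5={{p4},{p6},{p1,p4},{p1,p6},{p2,p4},{p2,p6},{p3,p6},{p4,p5},{p4,p7},{p2,p3,p6},{p2,p4,p5}}
  W12={{p1},{p3},{p1,p4},{p1,p6},{p2,p3},{p3,p5},{p3,p6},{p2,p3,p5},{p2,p3,p6}} W13={{p4},{p1,p4},{p1,p6},{p2,p4},{p3,p6},{p4,p5},{p4,p7},{p2,p3,p6},{p2,p4,p5}} W14={{p1},{p1,p4},{p1,p6},{p2,p3},{p2,p4},{p3,p5},{p4,p5},{p2,p3,p5},{p2,p3,p6},{p2,p4,p5}} W15={{p4},{p1,p4},{p1,p6},{p2,p4},{p3,p6},{p4,p5},{p4,p7},{p2,p3,p6},{p2,p4,p5}} W23={{p1,p4},{p1,p6},{p3,p6},{p2,p3,p6}} W24={{p1},{p1,p4},{p1,p6},{p2,p3},{p3,p5},{p2,p3,p5},{p2,p3,p6}} W25={{p1,p4},{p1,p6},{p3,p6},{p2,p3,p6}} W34={{p1,p4},{p1,p6},{p2,p4},{p2,p6},{p2,p7},{p4,p5},{p5,p7},{p2,p3,p6},{p2,p4,p5},{p2,p5,p7}} W35={{p4},{p6},{p1,p4},{p1,p6},{p2,p4},{p2,p6},{p3,p6},{p4,p5},{p4,p7},{p2,p3,p6},{p2,p4,p5}} W45={{p1,p4},{p1,p6},{p2,p4},{p2,p6},{p4,p5},{p2,p3,p6},{p2,p4,p5}}
  W123={{p1,p4},{p1,p6},{p3,p6},{p2,p3,p6}} W124={{p1},{p1,p4},{p1,p6},{p2,p3},{p3,p5},{p2,p3,p5},{p2,p3,p6}} W125={{p1,p4},{p1,p6},{p3,p6},{p2,p3,p6}} W134={{p1,p4},{p1,p6},{p2,p4},{p4,p5},{p2,p3,p6},{p2,p4,p5}} W135={{p4},{p1,p4},{p1,p6},{p2,p4},{p3,p6},{p4,p5},{p4,p7},{p2,p3,p6},{p2,p4,p5}} W145={{p1,p4},{p1,p6},{p2,p4},{p4,p5},{p2,p3,p6},{p2,p4,p5}} W234={{p1,p4},{p1,p6},{p2,p3,p6}} W235={{p1,p4},{p1,p6},{p3,p6},{p2,p3,p6}} W245={{p1,p4},{p1,p6},{p2,p3,p6}} W345={{p1,p4},{p1,p6},{p2,p4},{p2,p6},{p4,p5},{p2,p3,p6},{p2,p4,p5}}
  W1234={{p1,p4},{p1,p6},{p2,p3,p6}} W1235={{p1,p4},{p1,p6},{p3,p6},{p2,p3,p6}} W1245={{p1,p4},{p1,p6},{p2,p3,p6}} W1345={{p1,p4},{p1,p6},{p2,p4},{p4,p5},{p2,p3,p6},{p2,p4,p5}} W2345={{p1,p4},{p1,p6},{p2,p3,p6}}
  W12345={{p1,p4},{p1,p6},{p2,p3,p6}}
components per intersection:
  W1: {{p1},{p4},{p1,p4},{p1,p6},{p2,p4},{p4,p5},{p4,p7},{p2,p4,p5}} {{p3},{p2,p3},{p3,p5},{p3,p6},{p2,p3,p5},{p2,p3,p6}}
  W2: {{p1},{p1,p4},{p1,p6}} {{p3},{p2,p3},{p3,p5},{p3,p6},{p2,p3,p5},{p2,p3,p6}}
  W3: {{p4},{p7},{p1,p4},{p2,p4},{p2,p7},{p4,p5},{p4,p7},{p5,p7},{p2,p4,p5},{p2,p5,p7}} {{p6},{p1,p6},{p2,p6},{p3,p6},{p2,p3,p6}}
  W4: {{p1},{p1,p4},{p1,p6}} {{p2},{p5},{p2,p3},{p2,p4},{p2,p5},{p2,p6},{p2,p7},{p3,p5},{p4,p5},{p5,p7},{p2,p3,p5},{p2,p3,p6},{p2,p4,p5},{p2,p5,p7}}
  W5: {{p4},{p1,p4},{p2,p4},{p4,p5},{p4,p7},{p2,p4,p5}} {{p6},{p1,p6},{p2,p6},{p3,p6},{p2,p3,p6}}
  W12: {{p1},{p1,p4},{p1,p6}} {{p3},{p2,p3},{p3,p5},{p3,p6},{p2,p3,p5},{p2,p3,p6}}
  W13: {{p4},{p1,p4},{p2,p4},{p4,p5},{p4,p7},{p2,p4,p5}} {{p1,p6}} {{p3,p6},{p2,p3,p6}}
  W14: {{p1},{p1,p4},{p1,p6}} {{p2,p3},{p3,p5},{p2,p3,p5},{p2,p3,p6}} {{p2,p4},{p4,p5},{p2,p4,p5}}
  W15: {{p4},{p1,p4},{p2,p4},{p4,p5},{p4,p7},{p2,p4,p5}} {{p1,p6}} {{p3,p6},{p2,p3,p6}}
  W23: {{p1,p4}} {{p1,p6}} {{p3,p6},{p2,p3,p6}}
  W24: {{p1},{p1,p4},{p1,p6}} {{p2,p3},{p3,p5},{p2,p3,p5},{p2,p3,p6}}
  W25: {{p1,p4}} {{p1,p6}} {{p3,p6},{p2,p3,p6}}
  W34: {{p1,p4}} {{p1,p6}} {{p2,p4},{p4,p5},{p2,p4,p5}} {{p2,p6},{p2,p3,p6}} {{p2,p7},{p5,p7},{p2,p5,p7}}
  W35: {{p4},{p1,p4},{p2,p4},{p4,p5},{p4,p7},{p2,p4,p5}} {{p6},{p1,p6},{p2,p6},{p3,p6},{p2,p3,p6}}
  W45: {{p1,p4}} {{p1,p6}} {{p2,p4},{p4,p5},{p2,p4,p5}} {{p2,p6},{p2,p3,p6}}
  W123: {{p1,p4}} {{p1,p6}} {{p3,p6},{p2,p3,p6}}
  W124: {{p1},{p1,p4},{p1,p6}} {{p2,p3},{p3,p5},{p2,p3,p5},{p2,p3,p6}}
  W125: {{p1,p4}} {{p1,p6}} {{p3,p6},{p2,p3,p6}}
  W134: {{p1,p4}} {{p1,p6}} {{p2,p4},{p4,p5},{p2,p4,p5}} {{p2,p3,p6}}
  W135: {{p4},{p1,p4},{p2,p4},{p4,p5},{p4,p7},{p2,p4,p5}} {{p1,p6}} {{p3,p6},{p2,p3,p6}}
  W145: {{p1,p4}} {{p1,p6}} {{p2,p4},{p4,p5},{p2,p4,p5}} {{p2,p3,p6}}
  W234: {{p1,p4}} {{p1,p6}} {{p2,p3,p6}}
  W235: {{p1,p4}} {{p1,p6}} {{p3,p6},{p2,p3,p6}}
  W245: {{p1,p4}} {{p1,p6}} {{p2,p3,p6}}
  W345: {{p1,p4}} {{p1,p6}} {{p2,p4},{p4,p5},{p2,p4,p5}} {{p2,p6},{p2,p3,p6}}
  W1234: {{p1,p4}} {{p1,p6}} {{p2,p3,p6}}
  W1235: {{p1,p4}} {{p1,p6}} {{p3,p6},{p2,p3,p6}}
  W1245: {{p1,p4}} {{p1,p6}} {{p2,p3,p6}}
  W1345: {{p1,p4}} {{p1,p6}} {{p2,p4},{p4,p5},{p2,p4,p5}} {{p2,p3,p6}}
  W2345: {{p1,p4}} {{p1,p6}} {{p2,p3,p6}}
  W12345: {{p1,p4}} {{p1,p6}} {{p2,p3,p6}}
C dims 10,30,32,16; δ0: rk 9, SNF 1^9; δ1: rk 19, SNF 1^19; δ2: rk 13, SNF 1^13
degree 0: 10−9−0 = 1 → Ȟ^0 ≅ Z
degree 1: 30−19−9 = 2 → Ȟ^1 ≅ Z^2
degree 2: 32−13−19 = 0 → Ȟ^2 ≅ 0


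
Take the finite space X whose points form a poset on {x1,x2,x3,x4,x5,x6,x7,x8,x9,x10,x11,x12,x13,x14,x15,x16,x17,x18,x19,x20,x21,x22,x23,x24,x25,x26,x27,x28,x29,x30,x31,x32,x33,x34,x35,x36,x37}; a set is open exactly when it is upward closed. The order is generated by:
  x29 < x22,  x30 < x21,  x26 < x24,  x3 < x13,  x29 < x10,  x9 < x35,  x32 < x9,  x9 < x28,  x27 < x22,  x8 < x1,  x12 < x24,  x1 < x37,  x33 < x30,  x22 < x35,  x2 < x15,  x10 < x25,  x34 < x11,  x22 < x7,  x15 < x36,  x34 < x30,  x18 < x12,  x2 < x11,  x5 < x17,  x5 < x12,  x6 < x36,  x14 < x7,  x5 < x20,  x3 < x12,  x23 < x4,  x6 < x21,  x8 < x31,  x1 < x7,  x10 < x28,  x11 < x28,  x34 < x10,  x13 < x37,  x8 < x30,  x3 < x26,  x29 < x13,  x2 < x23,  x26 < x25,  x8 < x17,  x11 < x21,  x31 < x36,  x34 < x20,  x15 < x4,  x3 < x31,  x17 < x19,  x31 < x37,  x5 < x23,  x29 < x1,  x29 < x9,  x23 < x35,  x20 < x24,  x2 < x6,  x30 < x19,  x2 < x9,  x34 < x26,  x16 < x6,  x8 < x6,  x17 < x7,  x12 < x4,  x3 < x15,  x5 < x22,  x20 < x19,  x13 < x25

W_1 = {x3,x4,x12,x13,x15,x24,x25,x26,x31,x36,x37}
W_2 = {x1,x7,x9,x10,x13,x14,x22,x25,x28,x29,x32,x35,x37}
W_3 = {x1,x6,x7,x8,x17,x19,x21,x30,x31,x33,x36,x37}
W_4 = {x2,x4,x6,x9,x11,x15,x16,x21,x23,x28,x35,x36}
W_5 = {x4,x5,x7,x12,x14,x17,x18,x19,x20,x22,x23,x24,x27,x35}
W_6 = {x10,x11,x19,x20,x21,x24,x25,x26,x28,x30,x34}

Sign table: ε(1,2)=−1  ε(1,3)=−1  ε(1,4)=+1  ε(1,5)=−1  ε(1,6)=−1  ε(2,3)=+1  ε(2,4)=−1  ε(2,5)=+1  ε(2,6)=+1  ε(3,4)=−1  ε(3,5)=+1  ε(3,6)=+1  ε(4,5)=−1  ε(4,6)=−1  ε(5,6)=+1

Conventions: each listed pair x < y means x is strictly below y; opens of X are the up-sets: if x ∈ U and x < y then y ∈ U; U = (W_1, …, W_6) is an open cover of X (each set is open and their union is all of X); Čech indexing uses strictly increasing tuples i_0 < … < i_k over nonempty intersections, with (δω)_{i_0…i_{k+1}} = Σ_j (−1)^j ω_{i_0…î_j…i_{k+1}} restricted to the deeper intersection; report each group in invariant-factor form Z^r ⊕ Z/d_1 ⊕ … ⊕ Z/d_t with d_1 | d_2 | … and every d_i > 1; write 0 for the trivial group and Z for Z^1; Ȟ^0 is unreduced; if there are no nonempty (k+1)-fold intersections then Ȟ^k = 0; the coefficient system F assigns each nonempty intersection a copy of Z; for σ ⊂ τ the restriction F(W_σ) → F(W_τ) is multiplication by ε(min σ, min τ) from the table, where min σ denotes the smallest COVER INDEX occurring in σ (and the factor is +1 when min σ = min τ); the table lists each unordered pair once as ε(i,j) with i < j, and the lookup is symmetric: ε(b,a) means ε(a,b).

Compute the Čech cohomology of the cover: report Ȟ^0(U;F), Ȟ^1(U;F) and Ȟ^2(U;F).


Ȟ^0 = Z; Ȟ^1 = 0; Ȟ^2 = Z/2

cover nerve:
  W12={x13,x25,x37} W13={x31,x36,x37} W14={x4,x15,x36} W15={x4,x12,x24} W16={x24,x25,x26} W23={x1,x7,x37} W24={x9,x28,x35} W25={x7,x14,x22,x35} W26={x10,x25,x28} W34={x6,x21,x36} W35={x7,x17,x19} W36={x19,x21,x30} W45={x4,x23,x35} W46={x11,x21,x28} W56={x19,x20,x24}
  W123={x37} W126={x25} W134={x36} W145={x4} W156={x24} W235={x7} W245={x35} W246={x28} W346={x21} W356={x19}
C dims 6,15,10; δ0: rk 5, SNF 1^5; δ1: rk 10, SNF 1^9·2
Ȟ^0: (6−5)−0=1 ⇒ Z
Ȟ^1: (15−10)−5=0 ⇒ 0
Ȟ^2: (10−0)−10=0 plus torsion [2] ⇒ Z/2


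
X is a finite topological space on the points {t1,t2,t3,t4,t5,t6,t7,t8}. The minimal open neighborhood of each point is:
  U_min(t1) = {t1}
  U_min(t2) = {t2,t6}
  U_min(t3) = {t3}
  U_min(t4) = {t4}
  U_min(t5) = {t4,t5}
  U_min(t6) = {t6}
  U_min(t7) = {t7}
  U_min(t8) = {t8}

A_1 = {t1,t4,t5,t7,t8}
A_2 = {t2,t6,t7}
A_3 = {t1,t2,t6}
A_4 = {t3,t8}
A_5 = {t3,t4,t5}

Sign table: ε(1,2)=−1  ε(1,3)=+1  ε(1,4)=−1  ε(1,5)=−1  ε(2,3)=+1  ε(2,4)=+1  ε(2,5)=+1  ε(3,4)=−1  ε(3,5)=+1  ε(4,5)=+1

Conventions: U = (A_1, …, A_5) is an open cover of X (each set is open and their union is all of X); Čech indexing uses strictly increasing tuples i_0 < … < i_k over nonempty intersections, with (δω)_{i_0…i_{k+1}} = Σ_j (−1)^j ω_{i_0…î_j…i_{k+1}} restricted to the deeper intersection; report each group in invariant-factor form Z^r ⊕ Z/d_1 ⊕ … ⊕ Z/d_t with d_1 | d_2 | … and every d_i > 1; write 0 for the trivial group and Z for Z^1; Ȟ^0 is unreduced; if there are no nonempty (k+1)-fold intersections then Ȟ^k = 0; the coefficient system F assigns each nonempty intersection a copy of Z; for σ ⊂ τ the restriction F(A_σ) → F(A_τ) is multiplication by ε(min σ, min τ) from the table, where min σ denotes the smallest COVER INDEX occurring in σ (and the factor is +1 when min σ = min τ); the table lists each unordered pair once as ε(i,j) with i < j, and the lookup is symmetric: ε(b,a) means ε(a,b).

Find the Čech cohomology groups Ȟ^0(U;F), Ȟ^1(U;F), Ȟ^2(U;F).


nonempty overlaps:
  A12={t7} A13={t1} A14={t8} A15={t4,t5} A23={t2,t6} A45={t3}
C dims 5,6; δ0: rk 5, SNF 1^4·2
degree 0: 5−5−0 = 0 → Ȟ^0 ≅ 0
degree 1: 6−0−5 = 1 plus torsion [2] → Ȟ^1 ≅ Z ⊕ Z/2
degree 2: 0−0−0 = 0 → Ȟ^2 ≅ 0

Ȟ^0 ≅ 0; Ȟ^1 ≅ Z ⊕ Z/2; Ȟ^2 ≅ 0


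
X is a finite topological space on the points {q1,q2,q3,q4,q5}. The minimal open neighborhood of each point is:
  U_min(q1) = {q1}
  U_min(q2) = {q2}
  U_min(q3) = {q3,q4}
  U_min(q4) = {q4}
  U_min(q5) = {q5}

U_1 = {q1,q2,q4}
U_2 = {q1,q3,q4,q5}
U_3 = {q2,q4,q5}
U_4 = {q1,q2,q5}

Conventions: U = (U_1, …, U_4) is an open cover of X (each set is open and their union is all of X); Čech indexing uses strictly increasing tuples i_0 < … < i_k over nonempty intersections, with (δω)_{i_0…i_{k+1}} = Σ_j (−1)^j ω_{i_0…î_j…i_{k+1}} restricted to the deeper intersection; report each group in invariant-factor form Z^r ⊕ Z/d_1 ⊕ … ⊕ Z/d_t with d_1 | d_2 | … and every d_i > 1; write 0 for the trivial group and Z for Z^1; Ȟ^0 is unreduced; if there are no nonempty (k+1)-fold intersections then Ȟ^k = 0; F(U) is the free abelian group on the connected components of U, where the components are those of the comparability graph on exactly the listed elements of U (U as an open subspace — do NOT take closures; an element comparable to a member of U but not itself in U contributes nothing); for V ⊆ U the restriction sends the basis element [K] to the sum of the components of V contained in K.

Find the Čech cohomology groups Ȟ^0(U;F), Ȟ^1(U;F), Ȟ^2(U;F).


Ȟ^0 ≅ Z^4, Ȟ^1 ≅ 0 and Ȟ^2 ≅ 0

cover nerve:
  U12={q1,q4} U13={q2,q4} U14={q1,q2} U23={q4,q5} U24={q1,q5} U34={q2,q5}
  U123={q4} U124={q1} U134={q2} U234={q5}
components per intersection:
  U1: {q1} {q2} {q4}
  U2: {q1} {q3,q4} {q5}
  U3: {q2} {q4} {q5}
  U4: {q1} {q2} {q5}
  U12: {q1} {q4}
  U13: {q2} {q4}
  U14: {q1} {q2}
  U23: {q4} {q5}
  U24: {q1} {q5}
  U34: {q2} {q5}
  U123: {q4}
  U124: {q1}
  U134: {q2}
  U234: {q5}
C dims 12,12,4; δ0: rk 8, SNF 1^8; δ1: rk 4, SNF 1^4
Ȟ^0: (12−8)−0=4 ⇒ Z^4
Ȟ^1: (12−4)−8=0 ⇒ 0
Ȟ^2: (4−0)−4=0 ⇒ 0


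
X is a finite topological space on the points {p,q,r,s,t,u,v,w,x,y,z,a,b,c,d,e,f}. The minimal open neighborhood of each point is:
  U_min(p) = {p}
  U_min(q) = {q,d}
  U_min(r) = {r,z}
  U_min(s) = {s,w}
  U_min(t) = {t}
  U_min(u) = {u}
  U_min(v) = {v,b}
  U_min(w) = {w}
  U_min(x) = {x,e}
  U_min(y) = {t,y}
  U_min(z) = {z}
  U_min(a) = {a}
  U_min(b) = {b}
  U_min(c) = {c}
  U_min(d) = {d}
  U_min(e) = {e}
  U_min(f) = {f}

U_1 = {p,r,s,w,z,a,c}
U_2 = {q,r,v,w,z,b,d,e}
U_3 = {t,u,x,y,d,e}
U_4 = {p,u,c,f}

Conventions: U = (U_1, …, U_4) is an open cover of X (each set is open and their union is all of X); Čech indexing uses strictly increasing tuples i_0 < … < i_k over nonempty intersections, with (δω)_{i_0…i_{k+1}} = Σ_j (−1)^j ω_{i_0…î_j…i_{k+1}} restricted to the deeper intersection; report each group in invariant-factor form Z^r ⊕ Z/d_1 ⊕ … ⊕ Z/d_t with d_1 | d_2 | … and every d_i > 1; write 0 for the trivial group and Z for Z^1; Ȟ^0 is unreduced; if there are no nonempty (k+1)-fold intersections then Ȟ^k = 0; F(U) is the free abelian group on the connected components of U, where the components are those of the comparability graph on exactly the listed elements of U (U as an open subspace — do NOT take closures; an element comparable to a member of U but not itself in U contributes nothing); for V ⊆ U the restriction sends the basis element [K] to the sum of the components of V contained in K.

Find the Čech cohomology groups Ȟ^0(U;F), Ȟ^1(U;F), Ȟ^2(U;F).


Ȟ^0 ≅ Z^11; Ȟ^1 ≅ 0; Ȟ^2 ≅ 0

cover nerve:
  U12={r,w,z} U14={p,c} U23={d,e} U34={u}
components per intersection:
  U1: {p} {r,z} {s,w} {a} {c}
  U2: {q,d} {r,z} {v,b} {w} {e}
  U3: {t,y} {u} {x,e} {d}
  U4: {p} {u} {c} {f}
  U12: {r,z} {w}
  U14: {p} {c}
  U23: {d} {e}
  U34: {u}
C dims 18,7; δ0: rk 7, SNF 1^7
Ȟ^0: (18−7)−0=11 ⇒ Z^11
Ȟ^1: (7−0)−7=0 ⇒ 0
Ȟ^2: (0−0)−0=0 ⇒ 0


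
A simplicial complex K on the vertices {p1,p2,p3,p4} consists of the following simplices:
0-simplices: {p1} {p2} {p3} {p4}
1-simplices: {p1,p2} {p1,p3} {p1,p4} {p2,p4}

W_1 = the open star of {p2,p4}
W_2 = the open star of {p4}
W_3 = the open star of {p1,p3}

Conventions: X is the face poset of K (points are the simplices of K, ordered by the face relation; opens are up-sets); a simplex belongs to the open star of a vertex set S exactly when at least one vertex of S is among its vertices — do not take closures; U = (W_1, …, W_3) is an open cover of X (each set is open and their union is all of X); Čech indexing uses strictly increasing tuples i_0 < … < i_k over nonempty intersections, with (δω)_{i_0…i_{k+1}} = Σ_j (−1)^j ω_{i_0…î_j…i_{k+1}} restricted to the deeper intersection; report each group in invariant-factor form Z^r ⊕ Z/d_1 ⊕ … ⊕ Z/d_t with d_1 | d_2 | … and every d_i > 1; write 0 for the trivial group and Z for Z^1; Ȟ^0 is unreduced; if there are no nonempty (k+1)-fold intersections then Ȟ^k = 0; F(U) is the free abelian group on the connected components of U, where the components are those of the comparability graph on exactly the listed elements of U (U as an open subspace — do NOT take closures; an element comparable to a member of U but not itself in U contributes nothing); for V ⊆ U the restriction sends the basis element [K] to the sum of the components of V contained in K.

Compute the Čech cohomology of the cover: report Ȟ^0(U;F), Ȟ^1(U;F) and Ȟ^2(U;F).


Ȟ^0 ≅ Z,  Ȟ^1 ≅ Z,  Ȟ^2 ≅ 0

intersection data:
  W1={{p2},{p4},{p1,p2},{p1,p4},{p2,p4}} W2={{p4},{p1,p4},{p2,p4}} W3={{p1},{p3},{p1,p2},{p1,p3},{p1,p4}}
  W12={{p4},{p1,p4},{p2,p4}} W13={{p1,p2},{p1,p4}} W23={{p1,p4}}
  W123={{p1,p4}}
components per intersection:
  W1: {{p2},{p4},{p1,p2},{p1,p4},{p2,p4}}
  W2: {{p4},{p1,p4},{p2,p4}}
  W3: {{p1},{p3},{p1,p2},{p1,p3},{p1,p4}}
  W12: {{p4},{p1,p4},{p2,p4}}
  W13: {{p1,p2}} {{p1,p4}}
  W23: {{p1,p4}}
  W123: {{p1,p4}}
C dims 3,4,1; δ0: rk 2, SNF 1^2; δ1: rk 1, SNF 1^1
Ȟ^0 = (3 − 2) − 0 = 1, so Ȟ^0 ≅ Z
Ȟ^1 = (4 − 1) − 2 = 1, so Ȟ^1 ≅ Z
Ȟ^2 = (1 − 0) − 1 = 0, so Ȟ^2 ≅ 0


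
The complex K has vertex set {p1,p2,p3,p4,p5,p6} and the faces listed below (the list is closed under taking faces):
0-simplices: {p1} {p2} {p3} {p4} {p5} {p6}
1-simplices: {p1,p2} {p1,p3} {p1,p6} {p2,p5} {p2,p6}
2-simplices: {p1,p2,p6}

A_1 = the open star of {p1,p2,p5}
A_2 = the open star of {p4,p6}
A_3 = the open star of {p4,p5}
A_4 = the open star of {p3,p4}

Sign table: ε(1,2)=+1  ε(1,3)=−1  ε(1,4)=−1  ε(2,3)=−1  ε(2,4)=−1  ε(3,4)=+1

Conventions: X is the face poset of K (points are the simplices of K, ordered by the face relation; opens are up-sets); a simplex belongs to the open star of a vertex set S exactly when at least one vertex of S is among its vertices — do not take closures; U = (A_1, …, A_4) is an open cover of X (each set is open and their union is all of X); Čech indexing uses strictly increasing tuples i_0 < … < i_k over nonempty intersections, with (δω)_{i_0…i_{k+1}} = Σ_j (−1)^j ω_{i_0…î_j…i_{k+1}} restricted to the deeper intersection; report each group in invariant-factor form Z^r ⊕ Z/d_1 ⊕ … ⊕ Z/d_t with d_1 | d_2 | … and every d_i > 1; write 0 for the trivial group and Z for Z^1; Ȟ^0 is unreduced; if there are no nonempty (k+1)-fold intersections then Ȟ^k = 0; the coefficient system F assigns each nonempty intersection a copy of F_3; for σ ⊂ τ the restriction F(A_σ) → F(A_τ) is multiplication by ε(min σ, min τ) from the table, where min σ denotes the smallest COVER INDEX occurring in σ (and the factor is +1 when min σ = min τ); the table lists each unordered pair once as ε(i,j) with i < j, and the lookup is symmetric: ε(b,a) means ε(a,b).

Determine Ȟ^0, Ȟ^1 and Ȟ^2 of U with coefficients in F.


cover nerve:
  A1={{p1},{p2},{p5},{p1,p2},{p1,p3},{p1,p6},{p2,p5},{p2,p6},{p1,p2,p6}} A2={{p4},{p6},{p1,p6},{p2,p6},{p1,p2,p6}} A3={{p4},{p5},{p2,p5}} A4={{p3},{p4},{p1,p3}}
  A12={{p1,p6},{p2,p6},{p1,p2,p6}} A13={{p5},{p2,p5}} A14={{p1,p3}} A23={{p4}} A24={{p4}} A34={{p4}}
  A234={{p4}}
C dims 4,6,1; δ0: rk_F3 3; δ1: rk_F3 1
Ȟ^0: (4−3)−0=1 ⇒ Z/3
Ȟ^1: (6−1)−3=2 ⇒ Z/3 ⊕ Z/3
Ȟ^2: (1−0)−1=0 ⇒ 0

Ȟ^0(U;F) ≅ Z/3,  Ȟ^1(U;F) ≅ Z/3 ⊕ Z/3,  Ȟ^2(U;F) ≅ 0


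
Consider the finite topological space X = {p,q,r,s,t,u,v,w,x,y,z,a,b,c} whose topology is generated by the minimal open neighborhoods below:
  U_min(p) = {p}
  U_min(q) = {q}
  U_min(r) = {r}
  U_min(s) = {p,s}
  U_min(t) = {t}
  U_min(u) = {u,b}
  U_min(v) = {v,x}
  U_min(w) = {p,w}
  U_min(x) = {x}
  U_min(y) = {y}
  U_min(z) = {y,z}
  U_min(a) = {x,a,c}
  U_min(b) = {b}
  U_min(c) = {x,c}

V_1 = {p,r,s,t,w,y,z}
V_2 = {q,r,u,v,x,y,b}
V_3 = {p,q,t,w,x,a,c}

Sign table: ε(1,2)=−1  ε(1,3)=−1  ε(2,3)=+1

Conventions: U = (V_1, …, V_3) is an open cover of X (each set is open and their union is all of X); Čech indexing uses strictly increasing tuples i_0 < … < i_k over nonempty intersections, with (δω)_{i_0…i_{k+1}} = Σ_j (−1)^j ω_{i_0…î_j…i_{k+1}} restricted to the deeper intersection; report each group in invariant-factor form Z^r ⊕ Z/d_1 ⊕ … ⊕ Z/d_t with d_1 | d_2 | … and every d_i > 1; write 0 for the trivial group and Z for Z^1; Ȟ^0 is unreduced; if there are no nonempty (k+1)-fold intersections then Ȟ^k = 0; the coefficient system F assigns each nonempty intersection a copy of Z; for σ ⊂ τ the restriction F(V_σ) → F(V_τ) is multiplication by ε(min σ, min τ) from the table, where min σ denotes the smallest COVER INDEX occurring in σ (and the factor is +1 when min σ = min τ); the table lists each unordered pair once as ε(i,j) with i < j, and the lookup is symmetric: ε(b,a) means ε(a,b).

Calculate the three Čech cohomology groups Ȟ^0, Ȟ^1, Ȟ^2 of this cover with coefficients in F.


nerve simplices:
  V12={r,y} V13={p,t,w} V23={q,x}
C dims 3,3; δ0: rk 2, SNF 1^2
degree 0: 3−2−0 = 1 → Ȟ^0 ≅ Z
degree 1: 3−0−2 = 1 → Ȟ^1 ≅ Z
degree 2: 0−0−0 = 0 → Ȟ^2 ≅ 0

Ȟ^0 = Z; Ȟ^1 = Z; Ȟ^2 = 0
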